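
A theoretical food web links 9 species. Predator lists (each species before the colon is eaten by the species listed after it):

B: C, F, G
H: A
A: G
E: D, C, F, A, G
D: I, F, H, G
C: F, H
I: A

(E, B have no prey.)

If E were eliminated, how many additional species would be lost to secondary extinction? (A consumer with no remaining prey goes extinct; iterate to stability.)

2

Remove E.
Round 1: D (all prey gone) → extinct.
Round 2: I (all prey gone) → extinct.
No further losses. Total secondary extinctions: 2.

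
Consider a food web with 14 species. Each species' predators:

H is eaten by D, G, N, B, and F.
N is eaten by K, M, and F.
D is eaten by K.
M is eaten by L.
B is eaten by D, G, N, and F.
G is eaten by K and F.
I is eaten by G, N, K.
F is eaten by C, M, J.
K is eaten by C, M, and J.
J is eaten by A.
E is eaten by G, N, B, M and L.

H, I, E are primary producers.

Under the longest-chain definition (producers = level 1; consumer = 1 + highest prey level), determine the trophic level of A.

Trophic level 6

H is a producer → level 1.
B eats H (level 1); other prey at levels: E 1 → level 2.
G eats B (level 2); other prey at levels: H 1, I 1, E 1 → level 3.
F eats G (level 3); other prey at levels: H 1, B 2, N 3 → level 4.
J eats F (level 4); other prey at levels: K 4 → level 5.
A eats J → level 6.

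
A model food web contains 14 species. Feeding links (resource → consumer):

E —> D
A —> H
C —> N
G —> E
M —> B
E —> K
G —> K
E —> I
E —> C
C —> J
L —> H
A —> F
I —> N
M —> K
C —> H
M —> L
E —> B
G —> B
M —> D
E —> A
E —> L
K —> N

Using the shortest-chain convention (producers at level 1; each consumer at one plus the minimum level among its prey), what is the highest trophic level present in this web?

Producers (level 1): M, G.
Following each consumer down to its lowest-level prey: G → E → C → J (levels 1 through 4).
All prey of J (C 3) are at level 3 or above, so J is at level 1 + 3 = 4.
Every consumer has at least one prey at level 3 or below, so none exceeds level 4.

4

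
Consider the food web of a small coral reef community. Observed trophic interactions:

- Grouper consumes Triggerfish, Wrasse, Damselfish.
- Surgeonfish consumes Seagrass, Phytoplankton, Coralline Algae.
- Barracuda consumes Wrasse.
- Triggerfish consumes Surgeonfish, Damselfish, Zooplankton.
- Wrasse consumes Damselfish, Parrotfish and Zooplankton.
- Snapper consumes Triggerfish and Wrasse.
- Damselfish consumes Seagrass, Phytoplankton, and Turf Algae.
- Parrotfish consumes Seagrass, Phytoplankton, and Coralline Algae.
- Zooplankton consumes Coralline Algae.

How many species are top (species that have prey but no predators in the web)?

3

Top species (has prey, but nothing eats it): Snapper, Grouper, Barracuda.
Count: 3.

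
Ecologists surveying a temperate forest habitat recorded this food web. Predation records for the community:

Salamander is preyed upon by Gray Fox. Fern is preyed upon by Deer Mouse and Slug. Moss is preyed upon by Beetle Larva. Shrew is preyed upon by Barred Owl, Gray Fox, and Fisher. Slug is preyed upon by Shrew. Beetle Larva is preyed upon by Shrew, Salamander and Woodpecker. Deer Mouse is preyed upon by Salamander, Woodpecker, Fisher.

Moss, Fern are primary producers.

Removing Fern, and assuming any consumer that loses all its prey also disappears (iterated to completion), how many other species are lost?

2

Remove Fern.
Round 1: Slug (all prey gone), Deer Mouse (all prey gone) → extinct.
No further losses. Total secondary extinctions: 2.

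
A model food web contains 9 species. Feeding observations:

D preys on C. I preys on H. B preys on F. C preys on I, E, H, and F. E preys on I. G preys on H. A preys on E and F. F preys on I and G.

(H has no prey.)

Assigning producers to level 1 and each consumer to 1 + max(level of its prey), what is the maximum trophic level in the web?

Producers (level 1): H.
H → G → F → C → D gives D level 5.
No species has a prey at level 5, so no species reaches level 6.

5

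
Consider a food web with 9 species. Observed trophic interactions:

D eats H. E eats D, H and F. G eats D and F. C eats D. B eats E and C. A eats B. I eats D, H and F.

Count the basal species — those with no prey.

2

Basal species (no prey listed): F, H.
Count: 2.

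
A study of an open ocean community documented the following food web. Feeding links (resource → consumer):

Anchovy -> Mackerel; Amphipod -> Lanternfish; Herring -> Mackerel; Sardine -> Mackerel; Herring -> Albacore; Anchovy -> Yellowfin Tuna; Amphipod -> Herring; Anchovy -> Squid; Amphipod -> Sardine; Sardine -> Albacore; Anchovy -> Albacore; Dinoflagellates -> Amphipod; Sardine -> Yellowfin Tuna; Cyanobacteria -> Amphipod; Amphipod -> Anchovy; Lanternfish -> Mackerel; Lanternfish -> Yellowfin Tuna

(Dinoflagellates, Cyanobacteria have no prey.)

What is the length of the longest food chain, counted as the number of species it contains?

4 species

One longest chain: Dinoflagellates → Amphipod → Anchovy → Yellowfin Tuna.
It has 4 species and 3 links.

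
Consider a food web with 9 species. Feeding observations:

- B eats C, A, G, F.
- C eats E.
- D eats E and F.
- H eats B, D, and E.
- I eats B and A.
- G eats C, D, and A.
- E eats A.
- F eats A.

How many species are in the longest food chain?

One longest chain: A → E → D → G → B → H.
It has 6 species and 5 links.

6 species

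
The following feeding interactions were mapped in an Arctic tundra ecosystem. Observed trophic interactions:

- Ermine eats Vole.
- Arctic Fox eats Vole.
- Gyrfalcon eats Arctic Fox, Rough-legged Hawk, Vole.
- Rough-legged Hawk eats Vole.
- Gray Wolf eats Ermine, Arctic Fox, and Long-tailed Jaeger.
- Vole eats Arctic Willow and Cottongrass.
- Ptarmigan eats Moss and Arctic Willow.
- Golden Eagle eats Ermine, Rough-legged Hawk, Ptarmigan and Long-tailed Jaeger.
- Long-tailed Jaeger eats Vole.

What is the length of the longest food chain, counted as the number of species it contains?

One longest chain: Arctic Willow → Vole → Long-tailed Jaeger → Gray Wolf.
It has 4 species and 3 links.

4 species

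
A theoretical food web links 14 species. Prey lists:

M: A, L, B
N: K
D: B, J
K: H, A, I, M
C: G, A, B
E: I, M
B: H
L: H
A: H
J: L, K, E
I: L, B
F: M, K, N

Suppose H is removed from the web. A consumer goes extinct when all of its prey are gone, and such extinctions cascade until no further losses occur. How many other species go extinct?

Remove H.
Round 1: A (all prey gone), L (all prey gone), B (all prey gone) → extinct.
Round 2: I (all prey gone), M (all prey gone) → extinct.
Round 3: K (all prey gone), E (all prey gone) → extinct.
Round 4: J (all prey gone), N (all prey gone) → extinct.
Round 5: F (all prey gone), D (all prey gone) → extinct.
No further losses. Total secondary extinctions: 11.

11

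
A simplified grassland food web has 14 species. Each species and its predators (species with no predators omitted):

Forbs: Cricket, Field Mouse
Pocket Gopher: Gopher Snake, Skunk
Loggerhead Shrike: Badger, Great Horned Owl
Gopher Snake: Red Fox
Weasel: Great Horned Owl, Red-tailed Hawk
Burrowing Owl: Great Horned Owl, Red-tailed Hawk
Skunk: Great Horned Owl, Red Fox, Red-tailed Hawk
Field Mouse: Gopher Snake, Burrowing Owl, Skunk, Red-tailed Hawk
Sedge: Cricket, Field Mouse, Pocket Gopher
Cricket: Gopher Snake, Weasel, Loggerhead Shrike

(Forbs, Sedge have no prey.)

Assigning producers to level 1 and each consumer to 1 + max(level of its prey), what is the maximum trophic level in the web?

Producers (level 1): Forbs, Sedge.
Forbs → Cricket → Loggerhead Shrike → Badger gives Badger level 4.
No species has a prey at level 4, so no species reaches level 5.

4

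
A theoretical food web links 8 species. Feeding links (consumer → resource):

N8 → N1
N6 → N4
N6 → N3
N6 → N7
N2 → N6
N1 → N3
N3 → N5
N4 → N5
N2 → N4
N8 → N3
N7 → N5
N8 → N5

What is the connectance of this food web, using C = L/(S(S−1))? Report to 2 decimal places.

The web has S = 8 species and L = 12 feeding links.
C = L / (S(S−1)) = 12 / 56 = 0.2143 ≈ 0.21.

C = 0.21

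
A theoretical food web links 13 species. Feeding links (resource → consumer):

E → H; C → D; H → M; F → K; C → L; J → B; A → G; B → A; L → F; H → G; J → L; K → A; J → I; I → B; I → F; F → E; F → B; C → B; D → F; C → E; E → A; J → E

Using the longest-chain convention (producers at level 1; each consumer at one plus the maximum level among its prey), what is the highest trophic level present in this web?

6

Producers (level 1): C, J.
C → D → F → E → H → G gives G level 6.
No species has a prey at level 6, so no species reaches level 7.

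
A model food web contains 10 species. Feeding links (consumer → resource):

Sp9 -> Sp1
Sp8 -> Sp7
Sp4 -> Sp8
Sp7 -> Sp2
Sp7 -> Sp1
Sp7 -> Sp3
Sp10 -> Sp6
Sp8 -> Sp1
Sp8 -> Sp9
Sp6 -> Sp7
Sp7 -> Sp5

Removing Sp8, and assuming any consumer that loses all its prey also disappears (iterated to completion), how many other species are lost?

1

Remove Sp8.
Round 1: Sp4 (all prey gone) → extinct.
No further losses. Total secondary extinctions: 1.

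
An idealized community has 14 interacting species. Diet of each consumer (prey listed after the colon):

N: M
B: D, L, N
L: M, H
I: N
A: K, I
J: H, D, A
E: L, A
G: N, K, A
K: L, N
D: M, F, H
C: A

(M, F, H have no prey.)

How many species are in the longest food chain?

One longest chain: M → N → I → A → E.
It has 5 species and 4 links.

5 species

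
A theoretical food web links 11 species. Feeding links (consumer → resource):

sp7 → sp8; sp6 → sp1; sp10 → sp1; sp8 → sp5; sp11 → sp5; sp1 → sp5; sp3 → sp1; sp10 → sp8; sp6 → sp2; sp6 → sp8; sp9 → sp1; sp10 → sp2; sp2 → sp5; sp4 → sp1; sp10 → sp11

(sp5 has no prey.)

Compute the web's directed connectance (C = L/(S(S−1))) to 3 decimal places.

C = 0.136

The web has S = 11 species and L = 15 feeding links.
C = L / (S(S−1)) = 15 / 110 = 0.1364 ≈ 0.136.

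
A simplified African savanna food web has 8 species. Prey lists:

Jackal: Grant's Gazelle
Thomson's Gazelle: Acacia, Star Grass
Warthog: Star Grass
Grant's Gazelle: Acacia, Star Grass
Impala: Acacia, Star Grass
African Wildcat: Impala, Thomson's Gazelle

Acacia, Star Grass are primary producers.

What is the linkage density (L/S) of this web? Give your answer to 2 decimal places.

L/S = 1.25

There are L = 10 links among S = 8 species.
L/S = 10/8 = 1.2500 ≈ 1.25.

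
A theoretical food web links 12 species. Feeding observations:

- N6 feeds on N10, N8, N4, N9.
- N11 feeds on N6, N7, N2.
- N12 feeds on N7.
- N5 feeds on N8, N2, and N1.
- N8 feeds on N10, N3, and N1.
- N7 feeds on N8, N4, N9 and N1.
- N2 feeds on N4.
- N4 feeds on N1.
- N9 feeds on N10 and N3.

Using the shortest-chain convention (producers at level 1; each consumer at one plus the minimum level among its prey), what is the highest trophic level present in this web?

3

Producers (level 1): N3, N1, N10.
Following each consumer down to its lowest-level prey: N1 → N7 → N12 (levels 1 through 3).
All prey of N12 (N7 2) are at level 2 or above, so N12 is at level 1 + 2 = 3.
Every consumer has at least one prey at level 2 or below, so none exceeds level 3.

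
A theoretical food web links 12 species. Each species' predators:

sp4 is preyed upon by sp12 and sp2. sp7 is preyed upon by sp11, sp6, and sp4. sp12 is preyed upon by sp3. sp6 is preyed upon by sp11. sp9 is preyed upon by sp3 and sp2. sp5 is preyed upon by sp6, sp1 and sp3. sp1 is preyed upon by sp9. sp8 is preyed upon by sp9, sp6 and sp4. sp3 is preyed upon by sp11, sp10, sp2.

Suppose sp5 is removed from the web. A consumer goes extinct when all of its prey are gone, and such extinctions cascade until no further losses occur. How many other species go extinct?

Remove sp5.
Round 1: sp1 (all prey gone) → extinct.
No further losses. Total secondary extinctions: 1.

1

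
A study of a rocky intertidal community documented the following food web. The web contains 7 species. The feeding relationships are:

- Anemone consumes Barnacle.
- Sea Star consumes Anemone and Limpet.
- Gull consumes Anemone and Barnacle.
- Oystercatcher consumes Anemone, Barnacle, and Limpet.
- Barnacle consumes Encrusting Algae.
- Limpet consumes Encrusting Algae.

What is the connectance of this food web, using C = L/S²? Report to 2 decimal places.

The web has S = 7 species and L = 10 feeding links.
C = L / S² = 10 / 49 = 0.2041 ≈ 0.20.

C = 0.20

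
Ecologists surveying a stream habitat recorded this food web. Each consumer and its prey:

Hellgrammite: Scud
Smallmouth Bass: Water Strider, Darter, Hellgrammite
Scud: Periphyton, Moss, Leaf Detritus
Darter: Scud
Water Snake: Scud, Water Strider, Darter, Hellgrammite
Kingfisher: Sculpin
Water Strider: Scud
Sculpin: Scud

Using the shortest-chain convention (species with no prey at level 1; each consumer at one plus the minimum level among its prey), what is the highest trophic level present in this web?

Basal resources (level 1): Periphyton, Moss, Leaf Detritus.
Following each consumer down to its lowest-level prey: Periphyton → Scud → Water Strider → Smallmouth Bass (levels 1 through 4).
All prey of Smallmouth Bass (Water Strider 3, Darter 3, Hellgrammite 3) are at level 3 or above, so Smallmouth Bass is at level 1 + 3 = 4.
Every consumer has at least one prey at level 3 or below, so none exceeds level 4.

4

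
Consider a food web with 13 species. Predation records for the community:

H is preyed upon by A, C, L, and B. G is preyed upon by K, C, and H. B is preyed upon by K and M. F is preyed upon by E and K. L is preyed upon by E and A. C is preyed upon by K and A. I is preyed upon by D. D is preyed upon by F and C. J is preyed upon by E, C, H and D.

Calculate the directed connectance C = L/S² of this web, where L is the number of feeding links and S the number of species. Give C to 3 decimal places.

The web has S = 13 species and L = 22 feeding links.
C = L / S² = 22 / 169 = 0.1302 ≈ 0.130.

C = 0.130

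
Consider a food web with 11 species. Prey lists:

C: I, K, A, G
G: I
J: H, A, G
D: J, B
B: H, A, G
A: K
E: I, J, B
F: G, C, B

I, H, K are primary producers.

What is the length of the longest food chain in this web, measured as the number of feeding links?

3 links

One longest chain: K → A → J → E.
It has 4 species and 3 links.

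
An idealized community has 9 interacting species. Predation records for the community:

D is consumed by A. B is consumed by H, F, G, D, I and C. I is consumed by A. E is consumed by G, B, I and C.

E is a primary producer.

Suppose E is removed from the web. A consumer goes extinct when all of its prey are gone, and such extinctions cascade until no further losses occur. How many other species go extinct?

Remove E.
Round 1: B (all prey gone) → extinct.
Round 2: D (all prey gone), H (all prey gone), G (all prey gone), C (all prey gone), F (all prey gone), I (all prey gone) → extinct.
Round 3: A (all prey gone) → extinct.
No further losses. Total secondary extinctions: 8.

8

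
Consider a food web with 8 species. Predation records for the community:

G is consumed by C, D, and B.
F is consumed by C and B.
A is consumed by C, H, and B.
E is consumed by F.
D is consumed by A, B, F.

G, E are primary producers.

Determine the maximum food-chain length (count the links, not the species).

3 links

One longest chain: G → D → A → H.
It has 4 species and 3 links.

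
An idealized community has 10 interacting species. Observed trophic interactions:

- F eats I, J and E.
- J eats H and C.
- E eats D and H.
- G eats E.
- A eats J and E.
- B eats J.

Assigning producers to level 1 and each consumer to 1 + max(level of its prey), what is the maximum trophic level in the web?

3

Producers (level 1): D, H, I, C.
D → E → F gives F level 3.
No species has a prey at level 3, so no species reaches level 4.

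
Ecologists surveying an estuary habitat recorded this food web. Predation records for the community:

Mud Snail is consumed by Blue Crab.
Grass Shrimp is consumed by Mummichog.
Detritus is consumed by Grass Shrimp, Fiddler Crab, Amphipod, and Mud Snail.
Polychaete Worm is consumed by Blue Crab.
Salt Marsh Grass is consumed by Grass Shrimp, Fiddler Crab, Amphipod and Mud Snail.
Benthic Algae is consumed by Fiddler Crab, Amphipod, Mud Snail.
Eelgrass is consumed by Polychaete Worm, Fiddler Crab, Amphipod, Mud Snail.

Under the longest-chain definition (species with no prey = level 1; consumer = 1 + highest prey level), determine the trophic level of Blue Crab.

Trophic level 3

Salt Marsh Grass has no prey (basal) → level 1.
Mud Snail eats Salt Marsh Grass (level 1); other prey at levels: Eelgrass 1, Detritus 1, Benthic Algae 1 → level 2.
Blue Crab eats Mud Snail (level 2); other prey at levels: Polychaete Worm 2 → level 3.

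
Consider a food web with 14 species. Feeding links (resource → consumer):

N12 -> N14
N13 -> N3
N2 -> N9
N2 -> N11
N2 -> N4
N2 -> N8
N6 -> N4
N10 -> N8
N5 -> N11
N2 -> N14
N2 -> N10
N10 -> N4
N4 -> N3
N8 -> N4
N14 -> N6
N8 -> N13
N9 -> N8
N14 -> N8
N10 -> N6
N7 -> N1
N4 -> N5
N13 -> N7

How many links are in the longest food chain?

One longest chain: N2 → N10 → N8 → N4 → N5 → N11.
It has 6 species and 5 links.

5 links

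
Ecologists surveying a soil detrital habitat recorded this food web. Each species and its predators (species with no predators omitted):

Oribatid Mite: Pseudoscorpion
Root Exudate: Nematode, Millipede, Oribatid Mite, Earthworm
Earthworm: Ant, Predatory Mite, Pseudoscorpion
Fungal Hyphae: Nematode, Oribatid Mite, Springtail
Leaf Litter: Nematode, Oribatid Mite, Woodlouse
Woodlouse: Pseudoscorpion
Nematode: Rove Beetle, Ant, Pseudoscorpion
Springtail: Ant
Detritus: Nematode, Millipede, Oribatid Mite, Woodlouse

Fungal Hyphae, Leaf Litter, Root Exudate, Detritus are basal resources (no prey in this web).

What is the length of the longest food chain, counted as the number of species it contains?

One longest chain: Fungal Hyphae → Nematode → Rove Beetle.
It has 3 species and 2 links.

3 species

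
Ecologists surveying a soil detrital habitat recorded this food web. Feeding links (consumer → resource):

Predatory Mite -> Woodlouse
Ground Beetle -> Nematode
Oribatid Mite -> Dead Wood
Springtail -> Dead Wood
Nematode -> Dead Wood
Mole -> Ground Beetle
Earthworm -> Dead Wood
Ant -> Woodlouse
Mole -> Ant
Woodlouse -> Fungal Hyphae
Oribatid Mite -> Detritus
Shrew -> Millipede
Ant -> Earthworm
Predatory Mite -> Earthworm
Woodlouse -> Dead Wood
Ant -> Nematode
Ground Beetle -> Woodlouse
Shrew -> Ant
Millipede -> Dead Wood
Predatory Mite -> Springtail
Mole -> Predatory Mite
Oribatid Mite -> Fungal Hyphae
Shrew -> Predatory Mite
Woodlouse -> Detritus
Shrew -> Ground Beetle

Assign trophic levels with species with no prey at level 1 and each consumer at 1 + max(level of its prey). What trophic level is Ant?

Trophic level 3

Dead Wood has no prey (basal) → level 1.
Nematode eats Dead Wood → level 2.
Ant eats Nematode (level 2); other prey at levels: Woodlouse 2, Earthworm 2 → level 3.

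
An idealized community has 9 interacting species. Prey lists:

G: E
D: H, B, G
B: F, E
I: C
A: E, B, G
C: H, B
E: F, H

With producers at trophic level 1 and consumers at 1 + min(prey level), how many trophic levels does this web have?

Producers (level 1): F, H.
Following each consumer down to its lowest-level prey: F → E → A (levels 1 through 3).
All prey of A (E 2, B 2, G 3) are at level 2 or above, so A is at level 1 + 2 = 3.
Every consumer has at least one prey at level 2 or below, so none exceeds level 3.

3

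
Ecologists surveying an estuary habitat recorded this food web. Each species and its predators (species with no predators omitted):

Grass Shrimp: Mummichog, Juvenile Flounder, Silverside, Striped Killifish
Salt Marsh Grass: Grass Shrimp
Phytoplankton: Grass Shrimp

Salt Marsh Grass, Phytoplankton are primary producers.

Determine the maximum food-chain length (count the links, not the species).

2 links

One longest chain: Salt Marsh Grass → Grass Shrimp → Mummichog.
It has 3 species and 2 links.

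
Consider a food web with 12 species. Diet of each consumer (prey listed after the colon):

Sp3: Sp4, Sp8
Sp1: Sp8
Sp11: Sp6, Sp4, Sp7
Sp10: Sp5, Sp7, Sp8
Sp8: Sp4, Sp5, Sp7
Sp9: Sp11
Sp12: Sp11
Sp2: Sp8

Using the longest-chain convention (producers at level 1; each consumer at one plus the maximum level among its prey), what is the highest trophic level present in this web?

3

Producers (level 1): Sp6, Sp4, Sp5, Sp7.
Sp6 → Sp11 → Sp9 gives Sp9 level 3.
No species has a prey at level 3, so no species reaches level 4.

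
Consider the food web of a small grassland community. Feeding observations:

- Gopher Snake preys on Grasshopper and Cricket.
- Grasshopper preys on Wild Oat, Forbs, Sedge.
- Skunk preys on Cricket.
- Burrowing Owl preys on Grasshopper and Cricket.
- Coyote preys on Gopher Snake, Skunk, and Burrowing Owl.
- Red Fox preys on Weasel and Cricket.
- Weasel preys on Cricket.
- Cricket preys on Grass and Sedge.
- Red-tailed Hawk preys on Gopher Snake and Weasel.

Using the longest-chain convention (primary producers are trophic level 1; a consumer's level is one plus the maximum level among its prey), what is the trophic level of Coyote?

Forbs is a producer → level 1.
Grasshopper eats Forbs (level 1); other prey at levels: Wild Oat 1, Sedge 1 → level 2.
Burrowing Owl eats Grasshopper (level 2); other prey at levels: Cricket 2 → level 3.
Coyote eats Burrowing Owl (level 3); other prey at levels: Gopher Snake 3, Skunk 3 → level 4.

Trophic level 4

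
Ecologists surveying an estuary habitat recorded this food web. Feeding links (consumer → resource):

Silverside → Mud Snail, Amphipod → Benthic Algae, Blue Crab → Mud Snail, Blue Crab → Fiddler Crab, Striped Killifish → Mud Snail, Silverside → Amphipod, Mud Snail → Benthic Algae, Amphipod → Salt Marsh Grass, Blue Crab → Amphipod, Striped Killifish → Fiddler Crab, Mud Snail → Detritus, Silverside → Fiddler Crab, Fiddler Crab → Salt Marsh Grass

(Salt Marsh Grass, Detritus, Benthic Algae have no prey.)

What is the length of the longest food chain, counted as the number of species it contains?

3 species

One longest chain: Salt Marsh Grass → Fiddler Crab → Silverside.
It has 3 species and 2 links.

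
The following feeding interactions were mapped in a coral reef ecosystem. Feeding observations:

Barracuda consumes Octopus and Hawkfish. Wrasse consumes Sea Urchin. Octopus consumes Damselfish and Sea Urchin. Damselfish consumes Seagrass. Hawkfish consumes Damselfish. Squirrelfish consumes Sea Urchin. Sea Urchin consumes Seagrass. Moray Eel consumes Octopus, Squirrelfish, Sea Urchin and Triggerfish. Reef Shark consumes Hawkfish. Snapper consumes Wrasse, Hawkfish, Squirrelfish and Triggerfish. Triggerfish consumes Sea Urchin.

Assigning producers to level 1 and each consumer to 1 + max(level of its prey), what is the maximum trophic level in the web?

Producers (level 1): Seagrass.
Seagrass → Damselfish → Octopus → Barracuda gives Barracuda level 4.
No species has a prey at level 4, so no species reaches level 5.

4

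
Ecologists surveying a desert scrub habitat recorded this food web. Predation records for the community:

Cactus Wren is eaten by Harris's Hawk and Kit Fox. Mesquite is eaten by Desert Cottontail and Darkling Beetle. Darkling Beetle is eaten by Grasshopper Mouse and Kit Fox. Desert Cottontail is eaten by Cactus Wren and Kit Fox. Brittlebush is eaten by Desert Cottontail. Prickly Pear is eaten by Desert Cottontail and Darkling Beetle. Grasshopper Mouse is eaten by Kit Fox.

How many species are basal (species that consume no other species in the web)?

Basal species (no prey listed): Prickly Pear, Brittlebush, Mesquite.
Count: 3.

3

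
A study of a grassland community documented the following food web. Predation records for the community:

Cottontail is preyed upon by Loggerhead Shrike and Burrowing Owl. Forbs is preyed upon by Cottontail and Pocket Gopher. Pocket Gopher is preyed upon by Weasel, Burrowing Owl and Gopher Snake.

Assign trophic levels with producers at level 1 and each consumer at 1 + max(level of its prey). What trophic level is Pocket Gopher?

Trophic level 2

Forbs is a producer → level 1.
Pocket Gopher eats Forbs → level 2.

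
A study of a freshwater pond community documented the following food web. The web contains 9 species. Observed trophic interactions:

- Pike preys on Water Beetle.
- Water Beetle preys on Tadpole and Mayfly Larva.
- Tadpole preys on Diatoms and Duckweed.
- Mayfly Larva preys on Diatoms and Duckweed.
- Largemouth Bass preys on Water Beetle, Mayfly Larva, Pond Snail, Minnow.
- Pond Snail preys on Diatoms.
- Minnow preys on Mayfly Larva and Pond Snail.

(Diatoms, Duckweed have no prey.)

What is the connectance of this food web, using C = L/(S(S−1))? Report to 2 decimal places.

C = 0.19

The web has S = 9 species and L = 14 feeding links.
C = L / (S(S−1)) = 14 / 72 = 0.1944 ≈ 0.19.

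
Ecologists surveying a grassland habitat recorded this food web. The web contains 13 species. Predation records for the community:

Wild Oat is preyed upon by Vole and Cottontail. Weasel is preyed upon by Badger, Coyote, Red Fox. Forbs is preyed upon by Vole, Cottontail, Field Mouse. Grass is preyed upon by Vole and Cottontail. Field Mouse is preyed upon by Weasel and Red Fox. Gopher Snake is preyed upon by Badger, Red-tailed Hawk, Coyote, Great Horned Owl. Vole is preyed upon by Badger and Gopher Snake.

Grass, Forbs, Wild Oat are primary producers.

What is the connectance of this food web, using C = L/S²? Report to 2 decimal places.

C = 0.11

The web has S = 13 species and L = 18 feeding links.
C = L / S² = 18 / 169 = 0.1065 ≈ 0.11.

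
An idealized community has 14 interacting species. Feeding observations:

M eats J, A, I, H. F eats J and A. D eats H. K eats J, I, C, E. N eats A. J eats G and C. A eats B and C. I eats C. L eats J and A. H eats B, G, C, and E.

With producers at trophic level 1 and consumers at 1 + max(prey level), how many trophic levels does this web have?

Producers (level 1): G, C, E, B.
G → H → D gives D level 3.
No species has a prey at level 3, so no species reaches level 4.

3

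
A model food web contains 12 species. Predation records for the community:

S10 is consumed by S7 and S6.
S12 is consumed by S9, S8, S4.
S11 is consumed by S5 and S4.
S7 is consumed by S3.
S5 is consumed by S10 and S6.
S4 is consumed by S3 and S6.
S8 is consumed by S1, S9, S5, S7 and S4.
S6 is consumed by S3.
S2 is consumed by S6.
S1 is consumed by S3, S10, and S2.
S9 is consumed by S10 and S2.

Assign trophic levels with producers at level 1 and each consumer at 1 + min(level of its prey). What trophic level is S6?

Trophic level 3

S11 is a producer → level 1.
S5 eats S11 → level 2.
S6 eats S5 → level 3.
No prey of S6 is below level 2, so 3 is the minimum.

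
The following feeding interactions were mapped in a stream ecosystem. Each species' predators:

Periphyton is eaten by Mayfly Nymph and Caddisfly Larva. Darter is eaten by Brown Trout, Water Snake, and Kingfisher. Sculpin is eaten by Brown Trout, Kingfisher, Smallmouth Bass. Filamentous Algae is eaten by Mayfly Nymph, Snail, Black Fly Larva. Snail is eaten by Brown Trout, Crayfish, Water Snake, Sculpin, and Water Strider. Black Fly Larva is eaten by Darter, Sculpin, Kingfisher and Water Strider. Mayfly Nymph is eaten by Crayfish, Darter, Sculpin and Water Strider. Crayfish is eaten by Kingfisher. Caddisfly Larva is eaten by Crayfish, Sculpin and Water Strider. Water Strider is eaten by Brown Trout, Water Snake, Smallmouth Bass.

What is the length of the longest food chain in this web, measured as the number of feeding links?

3 links

One longest chain: Filamentous Algae → Black Fly Larva → Darter → Brown Trout.
It has 4 species and 3 links.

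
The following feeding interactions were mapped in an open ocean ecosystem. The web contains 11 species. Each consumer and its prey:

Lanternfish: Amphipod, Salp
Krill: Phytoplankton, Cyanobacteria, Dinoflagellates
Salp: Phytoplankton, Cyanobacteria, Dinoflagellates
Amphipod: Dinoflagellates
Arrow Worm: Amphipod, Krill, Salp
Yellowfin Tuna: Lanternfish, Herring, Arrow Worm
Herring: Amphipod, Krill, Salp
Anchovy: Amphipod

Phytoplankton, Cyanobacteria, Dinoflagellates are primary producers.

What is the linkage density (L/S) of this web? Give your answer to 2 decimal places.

L/S = 1.73

There are L = 19 links among S = 11 species.
L/S = 19/11 = 1.7273 ≈ 1.73.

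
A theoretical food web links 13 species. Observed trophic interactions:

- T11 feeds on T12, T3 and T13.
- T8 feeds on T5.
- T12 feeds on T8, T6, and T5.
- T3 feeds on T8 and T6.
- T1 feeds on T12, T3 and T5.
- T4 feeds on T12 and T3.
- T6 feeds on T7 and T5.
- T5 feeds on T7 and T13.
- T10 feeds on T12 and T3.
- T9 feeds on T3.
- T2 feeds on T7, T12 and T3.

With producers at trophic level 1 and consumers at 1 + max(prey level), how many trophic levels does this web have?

5

Producers (level 1): T7, T13.
T7 → T5 → T8 → T3 → T1 gives T1 level 5.
No species has a prey at level 5, so no species reaches level 6.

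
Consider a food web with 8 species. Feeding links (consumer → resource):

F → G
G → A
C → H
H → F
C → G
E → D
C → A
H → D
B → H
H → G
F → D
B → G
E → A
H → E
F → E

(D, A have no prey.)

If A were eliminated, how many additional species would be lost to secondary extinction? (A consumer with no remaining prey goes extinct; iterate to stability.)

1

Remove A.
Round 1: G (all prey gone) → extinct.
No further losses. Total secondary extinctions: 1.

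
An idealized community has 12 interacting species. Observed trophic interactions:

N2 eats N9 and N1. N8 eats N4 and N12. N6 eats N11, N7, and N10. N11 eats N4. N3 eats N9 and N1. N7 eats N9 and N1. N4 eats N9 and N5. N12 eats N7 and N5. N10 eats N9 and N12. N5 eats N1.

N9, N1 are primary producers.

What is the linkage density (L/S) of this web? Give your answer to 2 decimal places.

There are L = 19 links among S = 12 species.
L/S = 19/12 = 1.5833 ≈ 1.58.

L/S = 1.58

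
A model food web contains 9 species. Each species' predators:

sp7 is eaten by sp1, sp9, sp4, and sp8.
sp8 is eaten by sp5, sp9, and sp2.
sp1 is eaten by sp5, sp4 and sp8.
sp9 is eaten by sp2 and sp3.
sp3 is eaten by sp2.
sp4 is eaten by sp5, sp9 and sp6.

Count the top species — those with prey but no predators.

3

Top species (has prey, but nothing eats it): sp5, sp6, sp2.
Count: 3.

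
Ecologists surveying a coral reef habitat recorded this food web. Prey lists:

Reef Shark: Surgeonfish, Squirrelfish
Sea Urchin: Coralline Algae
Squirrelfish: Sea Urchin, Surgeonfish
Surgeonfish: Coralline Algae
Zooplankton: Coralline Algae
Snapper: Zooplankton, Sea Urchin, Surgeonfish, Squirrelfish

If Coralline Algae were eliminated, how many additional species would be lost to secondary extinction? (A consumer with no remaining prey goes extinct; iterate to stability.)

Remove Coralline Algae.
Round 1: Zooplankton (all prey gone), Sea Urchin (all prey gone), Surgeonfish (all prey gone) → extinct.
Round 2: Squirrelfish (all prey gone) → extinct.
Round 3: Reef Shark (all prey gone), Snapper (all prey gone) → extinct.
No further losses. Total secondary extinctions: 6.

6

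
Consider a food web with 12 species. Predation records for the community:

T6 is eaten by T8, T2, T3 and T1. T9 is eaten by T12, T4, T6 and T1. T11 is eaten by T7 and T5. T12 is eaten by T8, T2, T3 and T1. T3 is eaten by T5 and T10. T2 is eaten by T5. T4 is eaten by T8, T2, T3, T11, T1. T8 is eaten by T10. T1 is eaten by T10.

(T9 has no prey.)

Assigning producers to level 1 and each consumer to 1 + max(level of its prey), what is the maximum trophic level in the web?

4

Producers (level 1): T9.
T9 → T6 → T3 → T5 gives T5 level 4.
No species has a prey at level 4, so no species reaches level 5.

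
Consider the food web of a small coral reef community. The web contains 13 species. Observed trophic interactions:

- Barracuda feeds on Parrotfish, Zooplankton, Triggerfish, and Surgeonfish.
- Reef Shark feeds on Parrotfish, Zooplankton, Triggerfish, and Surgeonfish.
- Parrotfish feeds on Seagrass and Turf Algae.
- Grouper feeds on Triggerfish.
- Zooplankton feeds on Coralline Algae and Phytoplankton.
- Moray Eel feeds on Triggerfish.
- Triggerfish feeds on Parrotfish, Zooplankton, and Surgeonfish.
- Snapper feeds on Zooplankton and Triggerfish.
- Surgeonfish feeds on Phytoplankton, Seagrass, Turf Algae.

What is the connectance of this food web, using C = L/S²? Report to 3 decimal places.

C = 0.130

The web has S = 13 species and L = 22 feeding links.
C = L / S² = 22 / 169 = 0.1302 ≈ 0.130.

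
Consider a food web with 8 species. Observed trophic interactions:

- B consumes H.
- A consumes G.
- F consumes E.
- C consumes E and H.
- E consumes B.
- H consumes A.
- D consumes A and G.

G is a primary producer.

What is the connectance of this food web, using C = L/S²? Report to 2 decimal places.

C = 0.14

The web has S = 8 species and L = 9 feeding links.
C = L / S² = 9 / 64 = 0.1406 ≈ 0.14.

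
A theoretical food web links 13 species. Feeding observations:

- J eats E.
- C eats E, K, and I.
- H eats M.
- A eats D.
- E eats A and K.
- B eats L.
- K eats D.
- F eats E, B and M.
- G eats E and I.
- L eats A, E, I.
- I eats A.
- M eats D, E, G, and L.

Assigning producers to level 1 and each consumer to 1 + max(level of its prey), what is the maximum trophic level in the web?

Producers (level 1): D.
D → A → I → G → M → H gives H level 6.
No species has a prey at level 6, so no species reaches level 7.

6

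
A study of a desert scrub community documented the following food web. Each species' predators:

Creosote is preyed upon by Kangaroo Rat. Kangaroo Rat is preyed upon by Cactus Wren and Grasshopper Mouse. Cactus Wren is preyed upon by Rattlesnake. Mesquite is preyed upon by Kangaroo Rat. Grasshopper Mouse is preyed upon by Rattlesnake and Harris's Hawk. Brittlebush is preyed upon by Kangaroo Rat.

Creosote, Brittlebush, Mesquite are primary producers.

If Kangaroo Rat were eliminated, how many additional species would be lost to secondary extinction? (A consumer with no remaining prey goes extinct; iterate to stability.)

4

Remove Kangaroo Rat.
Round 1: Grasshopper Mouse (all prey gone), Cactus Wren (all prey gone) → extinct.
Round 2: Harris's Hawk (all prey gone), Rattlesnake (all prey gone) → extinct.
No further losses. Total secondary extinctions: 4.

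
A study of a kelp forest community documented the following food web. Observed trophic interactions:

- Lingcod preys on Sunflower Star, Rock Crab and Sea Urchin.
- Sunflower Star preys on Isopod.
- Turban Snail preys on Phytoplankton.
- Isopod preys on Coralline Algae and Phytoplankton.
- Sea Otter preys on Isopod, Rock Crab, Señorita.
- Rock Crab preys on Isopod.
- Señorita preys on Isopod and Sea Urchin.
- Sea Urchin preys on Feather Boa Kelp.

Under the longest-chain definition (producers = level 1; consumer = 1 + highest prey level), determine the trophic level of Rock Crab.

Trophic level 3

Phytoplankton is a producer → level 1.
Isopod eats Phytoplankton (level 1); other prey at levels: Coralline Algae 1 → level 2.
Rock Crab eats Isopod → level 3.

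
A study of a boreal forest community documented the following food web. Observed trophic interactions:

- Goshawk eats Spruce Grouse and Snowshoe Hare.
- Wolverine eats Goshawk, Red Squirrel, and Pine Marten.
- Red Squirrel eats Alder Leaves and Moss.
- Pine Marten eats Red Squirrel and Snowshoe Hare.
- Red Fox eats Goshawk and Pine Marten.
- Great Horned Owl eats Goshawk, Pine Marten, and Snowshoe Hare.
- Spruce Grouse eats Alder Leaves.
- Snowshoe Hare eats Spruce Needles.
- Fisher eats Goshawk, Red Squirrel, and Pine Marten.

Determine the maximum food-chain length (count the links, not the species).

One longest chain: Alder Leaves → Red Squirrel → Pine Marten → Great Horned Owl.
It has 4 species and 3 links.

3 links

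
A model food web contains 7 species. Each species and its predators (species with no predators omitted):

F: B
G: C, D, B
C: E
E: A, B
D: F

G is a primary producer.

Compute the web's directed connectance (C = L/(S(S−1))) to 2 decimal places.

The web has S = 7 species and L = 8 feeding links.
C = L / (S(S−1)) = 8 / 42 = 0.1905 ≈ 0.19.

C = 0.19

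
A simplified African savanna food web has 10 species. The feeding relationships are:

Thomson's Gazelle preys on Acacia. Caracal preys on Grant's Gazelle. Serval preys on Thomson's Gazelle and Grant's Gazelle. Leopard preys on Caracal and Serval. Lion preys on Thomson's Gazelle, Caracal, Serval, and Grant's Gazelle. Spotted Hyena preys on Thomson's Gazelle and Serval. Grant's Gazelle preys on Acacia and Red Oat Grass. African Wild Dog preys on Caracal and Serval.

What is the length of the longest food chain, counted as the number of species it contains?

4 species

One longest chain: Acacia → Grant's Gazelle → Serval → African Wild Dog.
It has 4 species and 3 links.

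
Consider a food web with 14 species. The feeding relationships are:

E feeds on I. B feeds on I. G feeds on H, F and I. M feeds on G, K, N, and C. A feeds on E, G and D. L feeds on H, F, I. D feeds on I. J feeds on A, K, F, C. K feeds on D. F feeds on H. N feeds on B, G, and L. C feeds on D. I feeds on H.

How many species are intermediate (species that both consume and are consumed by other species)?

11

Intermediate species (has both prey and predators): F, I, E, G, B, L, D, N, K, A, C.
Count: 11.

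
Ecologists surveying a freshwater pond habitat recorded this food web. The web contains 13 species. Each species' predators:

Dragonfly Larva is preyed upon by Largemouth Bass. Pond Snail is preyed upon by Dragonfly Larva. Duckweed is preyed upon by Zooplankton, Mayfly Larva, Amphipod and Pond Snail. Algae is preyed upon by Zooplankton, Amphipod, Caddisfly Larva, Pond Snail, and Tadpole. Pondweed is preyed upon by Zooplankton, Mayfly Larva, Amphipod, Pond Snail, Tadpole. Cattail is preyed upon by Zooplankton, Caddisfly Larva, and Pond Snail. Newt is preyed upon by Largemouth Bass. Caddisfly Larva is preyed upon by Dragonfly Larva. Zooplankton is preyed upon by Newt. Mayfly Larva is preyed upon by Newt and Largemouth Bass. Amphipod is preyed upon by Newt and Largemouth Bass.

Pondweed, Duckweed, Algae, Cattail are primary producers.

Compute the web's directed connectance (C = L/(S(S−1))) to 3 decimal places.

The web has S = 13 species and L = 26 feeding links.
C = L / (S(S−1)) = 26 / 156 = 0.1667 ≈ 0.167.

C = 0.167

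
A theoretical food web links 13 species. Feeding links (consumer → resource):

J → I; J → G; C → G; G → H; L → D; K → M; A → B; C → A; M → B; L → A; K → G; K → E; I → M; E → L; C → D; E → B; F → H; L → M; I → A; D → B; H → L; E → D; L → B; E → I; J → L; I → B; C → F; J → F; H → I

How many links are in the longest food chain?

5 links

One longest chain: B → A → I → H → G → C.
It has 6 species and 5 links.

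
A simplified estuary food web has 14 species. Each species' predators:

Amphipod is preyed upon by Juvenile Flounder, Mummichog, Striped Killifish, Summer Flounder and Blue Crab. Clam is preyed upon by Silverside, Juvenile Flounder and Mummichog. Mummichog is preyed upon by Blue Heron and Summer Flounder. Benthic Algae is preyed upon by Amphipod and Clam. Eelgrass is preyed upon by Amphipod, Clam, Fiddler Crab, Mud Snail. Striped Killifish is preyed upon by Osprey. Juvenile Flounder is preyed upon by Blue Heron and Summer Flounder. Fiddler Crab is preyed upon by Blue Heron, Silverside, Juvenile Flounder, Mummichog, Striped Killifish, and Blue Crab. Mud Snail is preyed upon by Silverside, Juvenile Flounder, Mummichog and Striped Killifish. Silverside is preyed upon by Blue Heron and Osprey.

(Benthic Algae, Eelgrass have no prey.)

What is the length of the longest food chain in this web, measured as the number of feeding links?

One longest chain: Eelgrass → Mud Snail → Striped Killifish → Osprey.
It has 4 species and 3 links.

3 links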